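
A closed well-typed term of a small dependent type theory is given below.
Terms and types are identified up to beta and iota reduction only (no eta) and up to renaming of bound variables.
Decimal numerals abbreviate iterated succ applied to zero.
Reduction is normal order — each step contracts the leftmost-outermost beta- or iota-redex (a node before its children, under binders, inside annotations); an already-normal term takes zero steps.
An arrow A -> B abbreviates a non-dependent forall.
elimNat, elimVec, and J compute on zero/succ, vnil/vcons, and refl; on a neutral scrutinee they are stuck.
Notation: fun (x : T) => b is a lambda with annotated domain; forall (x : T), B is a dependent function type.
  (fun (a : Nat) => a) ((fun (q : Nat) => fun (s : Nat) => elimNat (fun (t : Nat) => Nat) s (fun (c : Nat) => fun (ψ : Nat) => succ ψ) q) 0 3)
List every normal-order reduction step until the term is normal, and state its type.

normal-order reduction sequence:
  (fun (a : Nat) => a) ((fun (q : Nat) => fun (s : Nat) => elimNat (fun (t : Nat) => Nat) s (fun (c : Nat) => fun (ψ : Nat) => succ ψ) q) 0 3)
  ~> (fun (a : Nat) => fun (q : Nat) => elimNat (fun (s : Nat) => Nat) q (fun (t : Nat) => fun (c : Nat) => succ c) a) 0 3
  ~> (fun (a : Nat) => elimNat (fun (q : Nat) => Nat) a (fun (s : Nat) => fun (t : Nat) => succ t) 0) 3
  ~> elimNat (fun (a : Nat) => Nat) 3 (fun (q : Nat) => fun (s : Nat) => succ s) 0
  ~> 3
the term's type:
  Nat


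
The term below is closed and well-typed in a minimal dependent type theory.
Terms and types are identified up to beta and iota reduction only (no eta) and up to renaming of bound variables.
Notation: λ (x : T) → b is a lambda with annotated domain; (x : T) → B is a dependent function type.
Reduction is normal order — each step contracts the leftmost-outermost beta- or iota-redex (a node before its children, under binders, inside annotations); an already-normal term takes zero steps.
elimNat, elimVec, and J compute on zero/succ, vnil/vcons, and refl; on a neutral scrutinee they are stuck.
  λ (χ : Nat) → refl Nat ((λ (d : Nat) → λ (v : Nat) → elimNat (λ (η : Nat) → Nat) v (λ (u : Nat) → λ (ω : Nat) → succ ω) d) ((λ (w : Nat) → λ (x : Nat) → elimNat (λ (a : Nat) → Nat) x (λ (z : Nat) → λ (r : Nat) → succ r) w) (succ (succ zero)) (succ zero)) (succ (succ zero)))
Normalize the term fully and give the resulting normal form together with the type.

normal form:
  λ (χ : Nat) → refl Nat (succ (succ (succ (succ (succ zero)))))
the term's type:
  (χ : Nat) → Eq Nat (succ (succ (succ (succ (succ zero))))) (succ (succ (succ (succ (succ zero)))))
observation: reduction starts at a beta-redex, and 21 normal-order steps reach the normal form.


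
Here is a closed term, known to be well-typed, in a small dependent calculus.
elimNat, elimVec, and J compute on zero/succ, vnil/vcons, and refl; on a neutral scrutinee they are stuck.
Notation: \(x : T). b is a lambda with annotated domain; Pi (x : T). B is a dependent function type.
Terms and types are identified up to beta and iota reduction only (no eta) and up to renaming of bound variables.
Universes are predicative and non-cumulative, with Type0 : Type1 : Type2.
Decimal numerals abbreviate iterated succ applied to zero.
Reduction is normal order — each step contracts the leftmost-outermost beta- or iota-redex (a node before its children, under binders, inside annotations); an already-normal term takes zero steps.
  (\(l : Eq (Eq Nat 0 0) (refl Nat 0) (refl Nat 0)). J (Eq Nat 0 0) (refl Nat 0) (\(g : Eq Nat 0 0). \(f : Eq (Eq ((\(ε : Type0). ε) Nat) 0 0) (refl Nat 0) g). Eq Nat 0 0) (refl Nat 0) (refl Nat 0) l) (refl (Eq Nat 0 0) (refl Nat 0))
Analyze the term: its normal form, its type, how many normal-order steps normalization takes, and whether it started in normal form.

reduced normal form:
  refl Nat 0
the term's type:
  Eq Nat 0 0
steps to reach normal form (normal order): 2
term was already normal: no
first redex: a beta-redex


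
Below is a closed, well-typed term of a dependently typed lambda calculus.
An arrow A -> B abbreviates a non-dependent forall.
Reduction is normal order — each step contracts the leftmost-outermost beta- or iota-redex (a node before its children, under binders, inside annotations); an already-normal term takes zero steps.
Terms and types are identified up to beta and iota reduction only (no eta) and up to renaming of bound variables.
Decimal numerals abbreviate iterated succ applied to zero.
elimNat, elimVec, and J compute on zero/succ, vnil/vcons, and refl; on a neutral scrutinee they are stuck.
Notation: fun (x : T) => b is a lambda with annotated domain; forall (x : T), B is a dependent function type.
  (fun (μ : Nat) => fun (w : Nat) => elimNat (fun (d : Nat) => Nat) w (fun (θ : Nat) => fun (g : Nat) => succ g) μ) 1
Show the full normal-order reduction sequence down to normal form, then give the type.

reduction (normal order):
  (fun (μ : Nat) => fun (w : Nat) => elimNat (fun (d : Nat) => Nat) w (fun (θ : Nat) => fun (g : Nat) => succ g) μ) 1
  ~> fun (μ : Nat) => elimNat (fun (w : Nat) => Nat) μ (fun (d : Nat) => fun (θ : Nat) => succ θ) 1
  ~> fun (μ : Nat) => (fun (w : Nat) => fun (d : Nat) => succ d) 0 (elimNat (fun (θ : Nat) => Nat) μ (fun (g : Nat) => fun (c : Nat) => succ c) 0)
  ~> fun (μ : Nat) => (fun (w : Nat) => succ w) (elimNat (fun (d : Nat) => Nat) μ (fun (θ : Nat) => fun (g : Nat) => succ g) 0)
  ~> fun (μ : Nat) => succ (elimNat (fun (w : Nat) => Nat) μ (fun (d : Nat) => fun (θ : Nat) => succ θ) 0)
  ~> fun (μ : Nat) => succ μ
the term's type:
  Nat -> Nat


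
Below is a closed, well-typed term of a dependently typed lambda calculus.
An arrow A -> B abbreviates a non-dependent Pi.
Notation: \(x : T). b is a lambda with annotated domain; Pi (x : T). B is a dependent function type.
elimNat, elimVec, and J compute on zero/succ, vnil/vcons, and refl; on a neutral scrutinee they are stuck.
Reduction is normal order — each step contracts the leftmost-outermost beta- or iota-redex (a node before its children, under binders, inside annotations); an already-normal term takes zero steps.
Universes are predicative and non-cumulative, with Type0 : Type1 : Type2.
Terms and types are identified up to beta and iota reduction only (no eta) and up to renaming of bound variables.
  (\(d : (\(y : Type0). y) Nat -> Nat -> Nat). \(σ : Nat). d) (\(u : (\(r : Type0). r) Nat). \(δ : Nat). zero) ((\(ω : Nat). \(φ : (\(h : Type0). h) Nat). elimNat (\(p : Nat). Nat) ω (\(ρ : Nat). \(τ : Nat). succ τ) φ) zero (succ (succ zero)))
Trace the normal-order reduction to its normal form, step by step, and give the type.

normal-order reduction sequence:
  (\(d : (\(y : Type0). y) Nat -> Nat -> Nat). \(σ : Nat). d) (\(u : (\(r : Type0). r) Nat). \(δ : Nat). zero) ((\(ω : Nat). \(φ : (\(h : Type0). h) Nat). elimNat (\(p : Nat). Nat) ω (\(ρ : Nat). \(τ : Nat). succ τ) φ) zero (succ (succ zero)))
  ~> (\(d : Nat). \(y : (\(σ : Type0). σ) Nat). \(u : Nat). zero) ((\(r : Nat). \(δ : (\(ω : Type0). ω) Nat). elimNat (\(φ : Nat). Nat) r (\(h : Nat). \(p : Nat). succ p) δ) zero (succ (succ zero)))
  ~> \(d : (\(y : Type0). y) Nat). \(σ : Nat). zero
  ~> \(d : Nat). \(y : Nat). zero
inferred type:
  Nat -> Nat -> Nat


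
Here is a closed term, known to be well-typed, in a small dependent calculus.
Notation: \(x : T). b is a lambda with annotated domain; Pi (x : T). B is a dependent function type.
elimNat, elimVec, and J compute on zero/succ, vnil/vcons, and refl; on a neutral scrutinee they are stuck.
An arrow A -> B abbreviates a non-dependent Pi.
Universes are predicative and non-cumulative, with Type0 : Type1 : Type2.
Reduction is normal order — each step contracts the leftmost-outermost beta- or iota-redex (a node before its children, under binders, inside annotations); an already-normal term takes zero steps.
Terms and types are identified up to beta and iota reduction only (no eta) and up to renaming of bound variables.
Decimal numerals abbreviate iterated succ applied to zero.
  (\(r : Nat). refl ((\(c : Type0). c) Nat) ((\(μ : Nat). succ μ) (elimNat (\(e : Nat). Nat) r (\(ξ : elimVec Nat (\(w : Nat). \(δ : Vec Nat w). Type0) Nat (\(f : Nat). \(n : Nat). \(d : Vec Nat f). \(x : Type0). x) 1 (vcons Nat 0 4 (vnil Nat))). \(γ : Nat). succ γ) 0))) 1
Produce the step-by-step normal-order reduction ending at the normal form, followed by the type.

normal-order reduction sequence:
  (\(r : Nat). refl ((\(c : Type0). c) Nat) ((\(μ : Nat). succ μ) (elimNat (\(e : Nat). Nat) r (\(ξ : elimVec Nat (\(w : Nat). \(δ : Vec Nat w). Type0) Nat (\(f : Nat). \(n : Nat). \(d : Vec Nat f). \(x : Type0). x) 1 (vcons Nat 0 4 (vnil Nat))). \(γ : Nat). succ γ) 0))) 1
  ~> refl ((\(r : Type0). r) Nat) ((\(c : Nat). succ c) (elimNat (\(μ : Nat). Nat) 1 (\(e : elimVec Nat (\(ξ : Nat). \(w : Vec Nat ξ). Type0) Nat (\(δ : Nat). \(f : Nat). \(n : Vec Nat δ). \(d : Type0). d) 1 (vcons Nat 0 4 (vnil Nat))). \(x : Nat). succ x) 0))
  ~> refl Nat ((\(r : Nat). succ r) (elimNat (\(c : Nat). Nat) 1 (\(μ : elimVec Nat (\(e : Nat). \(ξ : Vec Nat e). Type0) Nat (\(w : Nat). \(δ : Nat). \(f : Vec Nat w). \(n : Type0). n) 1 (vcons Nat 0 4 (vnil Nat))). \(d : Nat). succ d) 0))
  ~> refl Nat (succ (elimNat (\(r : Nat). Nat) 1 (\(c : elimVec Nat (\(μ : Nat). \(e : Vec Nat μ). Type0) Nat (\(ξ : Nat). \(w : Nat). \(δ : Vec Nat ξ). \(f : Type0). f) 1 (vcons Nat 0 4 (vnil Nat))). \(n : Nat). succ n) 0))
  ~> refl Nat 2
the term's type:
  Eq Nat 2 2


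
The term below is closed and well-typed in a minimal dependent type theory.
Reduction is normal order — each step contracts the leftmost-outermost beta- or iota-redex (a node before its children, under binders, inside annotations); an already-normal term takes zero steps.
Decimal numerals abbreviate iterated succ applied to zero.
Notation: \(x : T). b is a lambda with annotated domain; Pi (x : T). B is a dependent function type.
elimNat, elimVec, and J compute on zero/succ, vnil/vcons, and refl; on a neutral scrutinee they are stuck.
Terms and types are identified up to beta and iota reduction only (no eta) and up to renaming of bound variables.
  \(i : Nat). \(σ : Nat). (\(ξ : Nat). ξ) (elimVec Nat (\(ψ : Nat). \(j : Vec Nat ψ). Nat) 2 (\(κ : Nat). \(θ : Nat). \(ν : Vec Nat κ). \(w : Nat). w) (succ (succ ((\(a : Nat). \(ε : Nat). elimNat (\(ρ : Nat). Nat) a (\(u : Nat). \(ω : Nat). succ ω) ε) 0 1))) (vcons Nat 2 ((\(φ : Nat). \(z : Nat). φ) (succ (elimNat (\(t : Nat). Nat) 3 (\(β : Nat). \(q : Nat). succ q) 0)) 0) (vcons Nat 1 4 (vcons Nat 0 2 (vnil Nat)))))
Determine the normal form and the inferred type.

reduced normal form:
  \(i : Nat). \(σ : Nat). 2
type:
  Pi (i : Nat). Pi (σ : Nat). Nat


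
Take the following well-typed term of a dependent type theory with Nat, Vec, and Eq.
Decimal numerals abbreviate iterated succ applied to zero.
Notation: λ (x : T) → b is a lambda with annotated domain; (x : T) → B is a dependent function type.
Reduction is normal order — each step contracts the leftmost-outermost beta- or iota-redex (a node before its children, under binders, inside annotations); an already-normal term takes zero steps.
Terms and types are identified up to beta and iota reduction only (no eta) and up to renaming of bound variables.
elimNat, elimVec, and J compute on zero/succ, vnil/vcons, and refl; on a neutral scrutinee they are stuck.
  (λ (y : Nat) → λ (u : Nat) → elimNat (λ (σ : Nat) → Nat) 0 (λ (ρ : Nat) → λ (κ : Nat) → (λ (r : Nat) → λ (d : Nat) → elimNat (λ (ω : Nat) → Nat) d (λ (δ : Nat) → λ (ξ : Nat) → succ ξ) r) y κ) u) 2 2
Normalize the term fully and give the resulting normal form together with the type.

resulting normal form:
  4
inferred type:
  Nat
observation: the term reaches its normal form after 27 normal-order steps.


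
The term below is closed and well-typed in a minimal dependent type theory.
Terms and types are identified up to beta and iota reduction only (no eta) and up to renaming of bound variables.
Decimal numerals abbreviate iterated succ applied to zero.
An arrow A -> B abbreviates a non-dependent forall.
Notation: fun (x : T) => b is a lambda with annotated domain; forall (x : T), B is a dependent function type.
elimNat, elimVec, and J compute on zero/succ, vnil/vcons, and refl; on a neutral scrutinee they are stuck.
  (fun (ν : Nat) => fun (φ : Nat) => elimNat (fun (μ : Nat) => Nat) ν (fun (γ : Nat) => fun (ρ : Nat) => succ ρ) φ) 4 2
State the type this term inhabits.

type:
  Nat


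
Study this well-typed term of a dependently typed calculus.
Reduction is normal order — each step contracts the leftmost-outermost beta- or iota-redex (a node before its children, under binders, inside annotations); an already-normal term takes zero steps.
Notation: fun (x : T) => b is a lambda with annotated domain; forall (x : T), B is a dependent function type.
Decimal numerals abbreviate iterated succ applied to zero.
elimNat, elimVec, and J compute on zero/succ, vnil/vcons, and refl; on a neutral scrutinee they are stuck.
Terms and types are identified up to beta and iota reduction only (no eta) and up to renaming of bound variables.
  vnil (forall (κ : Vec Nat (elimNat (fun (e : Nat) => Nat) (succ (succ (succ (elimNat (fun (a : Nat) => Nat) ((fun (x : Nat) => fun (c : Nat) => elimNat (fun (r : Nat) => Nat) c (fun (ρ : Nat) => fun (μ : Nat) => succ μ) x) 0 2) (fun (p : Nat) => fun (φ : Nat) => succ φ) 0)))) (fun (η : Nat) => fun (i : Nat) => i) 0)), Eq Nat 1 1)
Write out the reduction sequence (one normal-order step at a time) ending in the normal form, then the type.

normal-order reduction sequence:
  vnil (forall (κ : Vec Nat (elimNat (fun (e : Nat) => Nat) (succ (succ (succ (elimNat (fun (a : Nat) => Nat) ((fun (x : Nat) => fun (c : Nat) => elimNat (fun (r : Nat) => Nat) c (fun (ρ : Nat) => fun (μ : Nat) => succ μ) x) 0 2) (fun (p : Nat) => fun (φ : Nat) => succ φ) 0)))) (fun (η : Nat) => fun (i : Nat) => i) 0)), Eq Nat 1 1)
  ~> vnil (forall (κ : Vec Nat (succ (succ (succ (elimNat (fun (e : Nat) => Nat) ((fun (a : Nat) => fun (x : Nat) => elimNat (fun (c : Nat) => Nat) x (fun (r : Nat) => fun (ρ : Nat) => succ ρ) a) 0 2) (fun (μ : Nat) => fun (p : Nat) => succ p) 0))))), Eq Nat 1 1)
  ~> vnil (forall (κ : Vec Nat (succ (succ (succ ((fun (e : Nat) => fun (a : Nat) => elimNat (fun (x : Nat) => Nat) a (fun (c : Nat) => fun (r : Nat) => succ r) e) 0 2))))), Eq Nat 1 1)
  ~> vnil (forall (κ : Vec Nat (succ (succ (succ ((fun (e : Nat) => elimNat (fun (a : Nat) => Nat) e (fun (x : Nat) => fun (c : Nat) => succ c) 0) 2))))), Eq Nat 1 1)
  ~> vnil (forall (κ : Vec Nat (succ (succ (succ (elimNat (fun (e : Nat) => Nat) 2 (fun (a : Nat) => fun (x : Nat) => succ x) 0))))), Eq Nat 1 1)
  ~> vnil (forall (κ : Vec Nat 5), Eq Nat 1 1)
the term's type:
  Vec (forall (κ : Vec Nat 5), Eq Nat 1 1) 0


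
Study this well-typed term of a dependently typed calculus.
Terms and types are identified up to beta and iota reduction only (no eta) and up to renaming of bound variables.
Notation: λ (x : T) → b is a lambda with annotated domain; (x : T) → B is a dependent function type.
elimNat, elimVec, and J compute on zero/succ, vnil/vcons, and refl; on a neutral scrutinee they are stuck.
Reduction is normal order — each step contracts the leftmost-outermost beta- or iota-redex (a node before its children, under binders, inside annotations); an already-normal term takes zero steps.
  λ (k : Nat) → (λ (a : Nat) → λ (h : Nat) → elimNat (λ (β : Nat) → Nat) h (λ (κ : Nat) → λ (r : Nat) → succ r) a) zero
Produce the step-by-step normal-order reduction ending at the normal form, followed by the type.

normal-order reduction:
  λ (k : Nat) → (λ (a : Nat) → λ (h : Nat) → elimNat (λ (β : Nat) → Nat) h (λ (κ : Nat) → λ (r : Nat) → succ r) a) zero
  ~> λ (k : Nat) → λ (a : Nat) → elimNat (λ (h : Nat) → Nat) a (λ (β : Nat) → λ (κ : Nat) → succ κ) zero
  ~> λ (k : Nat) → λ (a : Nat) → a
type:
  (k : Nat) → (a : Nat) → Nat


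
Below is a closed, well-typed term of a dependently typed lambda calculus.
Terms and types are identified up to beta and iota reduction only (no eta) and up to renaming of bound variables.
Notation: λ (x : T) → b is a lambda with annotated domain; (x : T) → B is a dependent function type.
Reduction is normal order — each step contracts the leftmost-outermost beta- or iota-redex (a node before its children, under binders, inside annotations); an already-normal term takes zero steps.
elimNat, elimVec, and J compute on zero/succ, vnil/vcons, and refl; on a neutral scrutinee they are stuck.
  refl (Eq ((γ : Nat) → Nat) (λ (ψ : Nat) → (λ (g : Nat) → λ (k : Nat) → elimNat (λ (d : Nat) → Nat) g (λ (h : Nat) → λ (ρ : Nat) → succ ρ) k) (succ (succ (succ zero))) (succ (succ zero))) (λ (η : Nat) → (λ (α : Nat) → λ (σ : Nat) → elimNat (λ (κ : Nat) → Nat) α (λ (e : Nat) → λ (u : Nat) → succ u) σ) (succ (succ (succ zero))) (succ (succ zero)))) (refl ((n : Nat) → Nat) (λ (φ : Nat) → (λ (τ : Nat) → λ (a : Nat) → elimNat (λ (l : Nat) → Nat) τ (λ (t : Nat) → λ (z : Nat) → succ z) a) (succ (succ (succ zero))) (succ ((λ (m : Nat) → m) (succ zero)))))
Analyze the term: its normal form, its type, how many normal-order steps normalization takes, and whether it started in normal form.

normal form:
  refl (Eq ((γ : Nat) → Nat) (λ (ψ : Nat) → succ (succ (succ (succ (succ zero))))) (λ (g : Nat) → succ (succ (succ (succ (succ zero)))))) (refl ((k : Nat) → Nat) (λ (d : Nat) → succ (succ (succ (succ (succ zero))))))
the term's type:
  Eq (Eq ((γ : Nat) → Nat) (λ (ψ : Nat) → succ (succ (succ (succ (succ zero))))) (λ (g : Nat) → succ (succ (succ (succ (succ zero)))))) (refl ((k : Nat) → Nat) (λ (d : Nat) → succ (succ (succ (succ (succ zero)))))) (refl ((h : Nat) → Nat) (λ (ρ : Nat) → succ (succ (succ (succ (succ zero))))))
normal-order step count: 28
already normal: no
first redex: a beta-redex


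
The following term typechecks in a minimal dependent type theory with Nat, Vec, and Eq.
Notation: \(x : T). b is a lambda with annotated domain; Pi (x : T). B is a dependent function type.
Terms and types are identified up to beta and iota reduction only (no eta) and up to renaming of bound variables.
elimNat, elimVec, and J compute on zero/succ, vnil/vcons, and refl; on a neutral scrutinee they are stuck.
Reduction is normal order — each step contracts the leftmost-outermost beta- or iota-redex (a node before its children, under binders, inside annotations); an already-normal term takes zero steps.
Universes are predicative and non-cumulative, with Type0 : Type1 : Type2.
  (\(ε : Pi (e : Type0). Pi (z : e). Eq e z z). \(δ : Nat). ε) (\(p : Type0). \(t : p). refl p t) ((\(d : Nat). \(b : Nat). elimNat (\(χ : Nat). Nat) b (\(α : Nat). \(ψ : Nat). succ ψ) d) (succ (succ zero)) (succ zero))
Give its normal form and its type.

normal form:
  \(ε : Type0). \(e : ε). refl ε e
inferred type:
  Pi (ε : Type0). Pi (e : ε). Eq ε e e


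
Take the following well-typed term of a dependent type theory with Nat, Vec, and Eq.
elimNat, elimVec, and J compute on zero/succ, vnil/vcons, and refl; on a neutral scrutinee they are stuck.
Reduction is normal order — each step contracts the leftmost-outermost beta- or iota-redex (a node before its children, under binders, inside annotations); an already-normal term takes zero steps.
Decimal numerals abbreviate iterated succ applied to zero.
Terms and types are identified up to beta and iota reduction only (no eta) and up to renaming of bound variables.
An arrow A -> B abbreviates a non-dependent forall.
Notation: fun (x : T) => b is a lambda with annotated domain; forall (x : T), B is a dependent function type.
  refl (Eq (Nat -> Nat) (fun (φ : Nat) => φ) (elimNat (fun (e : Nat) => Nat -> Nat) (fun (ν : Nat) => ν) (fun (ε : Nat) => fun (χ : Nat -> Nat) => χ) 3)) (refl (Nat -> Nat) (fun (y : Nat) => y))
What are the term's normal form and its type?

normal form:
  refl (Eq (Nat -> Nat) (fun (φ : Nat) => φ) (fun (e : Nat) => e)) (refl (Nat -> Nat) (fun (ν : Nat) => ν))
the term's type:
  Eq (Eq (Nat -> Nat) (fun (φ : Nat) => φ) (fun (e : Nat) => e)) (refl (Nat -> Nat) (fun (ν : Nat) => ν)) (refl (Nat -> Nat) (fun (ε : Nat) => ε))
observation: reduction starts at an elimNat iota-redex, and 10 normal-order steps reach the normal form.


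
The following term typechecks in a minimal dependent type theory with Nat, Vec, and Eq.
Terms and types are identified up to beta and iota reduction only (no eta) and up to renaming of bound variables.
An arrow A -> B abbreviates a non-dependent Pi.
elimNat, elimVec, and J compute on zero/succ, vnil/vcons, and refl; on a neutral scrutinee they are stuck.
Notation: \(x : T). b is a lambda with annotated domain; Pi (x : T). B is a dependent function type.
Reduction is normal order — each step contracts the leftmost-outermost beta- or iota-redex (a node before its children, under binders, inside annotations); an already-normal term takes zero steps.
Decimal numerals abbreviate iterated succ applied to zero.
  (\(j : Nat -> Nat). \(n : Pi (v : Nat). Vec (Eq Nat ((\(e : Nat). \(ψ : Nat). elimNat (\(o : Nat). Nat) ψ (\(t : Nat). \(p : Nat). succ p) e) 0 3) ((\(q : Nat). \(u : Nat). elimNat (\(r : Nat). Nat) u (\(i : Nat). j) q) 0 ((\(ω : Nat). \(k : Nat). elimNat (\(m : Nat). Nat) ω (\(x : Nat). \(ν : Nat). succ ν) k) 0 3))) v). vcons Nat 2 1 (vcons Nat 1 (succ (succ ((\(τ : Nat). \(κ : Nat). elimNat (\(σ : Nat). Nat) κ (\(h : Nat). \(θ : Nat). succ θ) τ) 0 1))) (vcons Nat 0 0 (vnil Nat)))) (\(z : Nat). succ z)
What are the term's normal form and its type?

normal form:
  \(j : Pi (n : Nat). Vec (Eq Nat 3 3) n). vcons Nat 2 1 (vcons Nat 1 3 (vcons Nat 0 0 (vnil Nat)))
type:
  (Pi (j : Nat). Vec (Eq Nat 3 3) j) -> Vec Nat 3


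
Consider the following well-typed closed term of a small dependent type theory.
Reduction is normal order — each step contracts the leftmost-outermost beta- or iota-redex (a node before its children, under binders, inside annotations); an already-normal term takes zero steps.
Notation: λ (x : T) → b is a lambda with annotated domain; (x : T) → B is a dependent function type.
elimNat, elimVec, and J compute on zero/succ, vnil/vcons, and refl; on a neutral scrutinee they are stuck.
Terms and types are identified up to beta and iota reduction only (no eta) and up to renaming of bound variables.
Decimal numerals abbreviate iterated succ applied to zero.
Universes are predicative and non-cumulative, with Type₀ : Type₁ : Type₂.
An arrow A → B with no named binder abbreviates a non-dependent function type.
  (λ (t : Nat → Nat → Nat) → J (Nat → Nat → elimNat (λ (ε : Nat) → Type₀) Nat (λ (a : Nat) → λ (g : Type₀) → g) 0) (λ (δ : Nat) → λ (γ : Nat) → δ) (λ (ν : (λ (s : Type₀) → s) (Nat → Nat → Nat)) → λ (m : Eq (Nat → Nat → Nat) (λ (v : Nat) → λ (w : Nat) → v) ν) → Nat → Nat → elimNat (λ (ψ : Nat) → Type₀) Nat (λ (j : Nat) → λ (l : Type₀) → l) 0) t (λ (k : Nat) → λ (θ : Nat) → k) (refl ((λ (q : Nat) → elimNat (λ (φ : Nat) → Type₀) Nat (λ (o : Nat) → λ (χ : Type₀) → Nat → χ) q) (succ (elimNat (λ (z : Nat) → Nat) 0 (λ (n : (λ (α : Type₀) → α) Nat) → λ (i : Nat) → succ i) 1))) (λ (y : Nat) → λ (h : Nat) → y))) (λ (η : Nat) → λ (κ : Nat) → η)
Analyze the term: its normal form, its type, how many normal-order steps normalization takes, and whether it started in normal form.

resulting normal form:
  λ (t : Nat) → λ (ε : Nat) → t
type:
  Nat → Nat → Nat
steps to reach normal form (normal order): 2
started in normal form: no
first redex: a beta-redex


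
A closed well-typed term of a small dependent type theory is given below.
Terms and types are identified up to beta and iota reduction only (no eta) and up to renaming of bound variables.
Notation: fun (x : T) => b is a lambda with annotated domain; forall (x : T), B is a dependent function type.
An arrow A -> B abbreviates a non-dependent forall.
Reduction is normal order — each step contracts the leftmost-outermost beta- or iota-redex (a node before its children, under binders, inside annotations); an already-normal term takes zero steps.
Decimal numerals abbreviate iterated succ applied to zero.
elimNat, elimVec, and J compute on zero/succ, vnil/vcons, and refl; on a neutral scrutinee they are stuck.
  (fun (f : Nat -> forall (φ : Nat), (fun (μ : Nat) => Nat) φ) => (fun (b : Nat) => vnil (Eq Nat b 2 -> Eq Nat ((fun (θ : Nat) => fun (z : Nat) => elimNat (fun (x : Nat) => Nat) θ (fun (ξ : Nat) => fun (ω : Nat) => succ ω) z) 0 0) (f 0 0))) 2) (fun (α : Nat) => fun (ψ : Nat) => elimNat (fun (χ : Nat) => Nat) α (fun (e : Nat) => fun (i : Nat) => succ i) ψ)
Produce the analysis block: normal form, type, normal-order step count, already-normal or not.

resulting normal form:
  vnil (Eq Nat 2 2 -> Eq Nat 0 0)
inferred type:
  Vec (Eq Nat 2 2 -> Eq Nat 0 0) 0
normal-order step count: 8
term was already normal: no
first contracted redex: a beta-redex


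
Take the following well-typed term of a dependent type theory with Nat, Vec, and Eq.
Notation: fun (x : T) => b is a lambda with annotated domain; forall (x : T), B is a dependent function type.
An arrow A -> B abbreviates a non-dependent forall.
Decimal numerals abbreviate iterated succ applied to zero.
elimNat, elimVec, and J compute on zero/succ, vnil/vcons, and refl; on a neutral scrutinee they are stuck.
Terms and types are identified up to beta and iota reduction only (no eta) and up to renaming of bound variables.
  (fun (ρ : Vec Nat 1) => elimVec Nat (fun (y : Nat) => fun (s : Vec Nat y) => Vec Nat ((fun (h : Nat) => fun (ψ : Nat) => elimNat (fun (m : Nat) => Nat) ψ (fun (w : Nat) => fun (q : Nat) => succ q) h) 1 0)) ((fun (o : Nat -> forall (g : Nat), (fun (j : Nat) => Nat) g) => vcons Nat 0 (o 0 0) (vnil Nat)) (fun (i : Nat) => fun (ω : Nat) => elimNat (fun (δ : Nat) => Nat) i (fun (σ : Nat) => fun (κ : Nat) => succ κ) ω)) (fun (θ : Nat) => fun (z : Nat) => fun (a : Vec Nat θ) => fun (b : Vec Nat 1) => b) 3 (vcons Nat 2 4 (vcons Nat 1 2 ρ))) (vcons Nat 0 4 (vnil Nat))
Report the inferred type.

type:
  Vec Nat 1


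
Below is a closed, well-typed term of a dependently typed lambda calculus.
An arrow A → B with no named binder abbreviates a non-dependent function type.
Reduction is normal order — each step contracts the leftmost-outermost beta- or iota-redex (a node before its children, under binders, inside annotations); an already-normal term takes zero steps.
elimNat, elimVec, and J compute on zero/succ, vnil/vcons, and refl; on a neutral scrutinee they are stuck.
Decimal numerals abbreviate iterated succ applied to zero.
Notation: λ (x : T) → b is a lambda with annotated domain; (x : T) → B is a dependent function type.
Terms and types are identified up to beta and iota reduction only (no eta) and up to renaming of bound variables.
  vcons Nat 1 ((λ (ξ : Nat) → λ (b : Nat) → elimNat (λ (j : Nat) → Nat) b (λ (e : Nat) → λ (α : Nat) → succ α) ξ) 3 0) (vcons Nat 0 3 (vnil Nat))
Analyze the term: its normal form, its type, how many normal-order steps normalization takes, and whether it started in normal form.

resulting normal form:
  vcons Nat 1 3 (vcons Nat 0 3 (vnil Nat))
the term's type:
  Vec Nat 2
normal-order step count: 12
term was already normal: no
first contracted redex: a beta-redex


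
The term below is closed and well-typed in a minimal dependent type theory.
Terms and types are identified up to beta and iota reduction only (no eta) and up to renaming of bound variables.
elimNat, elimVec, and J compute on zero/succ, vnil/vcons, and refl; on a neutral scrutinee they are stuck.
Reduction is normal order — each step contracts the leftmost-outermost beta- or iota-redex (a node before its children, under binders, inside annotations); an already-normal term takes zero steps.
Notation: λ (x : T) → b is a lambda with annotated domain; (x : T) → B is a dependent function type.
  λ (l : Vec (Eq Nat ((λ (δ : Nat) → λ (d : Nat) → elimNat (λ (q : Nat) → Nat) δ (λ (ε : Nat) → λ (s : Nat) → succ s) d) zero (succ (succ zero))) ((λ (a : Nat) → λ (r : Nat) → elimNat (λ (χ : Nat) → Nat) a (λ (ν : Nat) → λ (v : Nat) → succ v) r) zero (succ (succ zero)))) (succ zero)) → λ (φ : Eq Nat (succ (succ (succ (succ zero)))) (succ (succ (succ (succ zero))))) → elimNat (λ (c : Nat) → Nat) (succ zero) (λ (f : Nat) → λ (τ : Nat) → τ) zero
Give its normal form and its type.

reduced normal form:
  λ (l : Vec (Eq Nat (succ (succ zero)) (succ (succ zero))) (succ zero)) → λ (δ : Eq Nat (succ (succ (succ (succ zero)))) (succ (succ (succ (succ zero))))) → succ zero
type:
  (l : Vec (Eq Nat (succ (succ zero)) (succ (succ zero))) (succ zero)) → (δ : Eq Nat (succ (succ (succ (succ zero)))) (succ (succ (succ (succ zero))))) → Nat


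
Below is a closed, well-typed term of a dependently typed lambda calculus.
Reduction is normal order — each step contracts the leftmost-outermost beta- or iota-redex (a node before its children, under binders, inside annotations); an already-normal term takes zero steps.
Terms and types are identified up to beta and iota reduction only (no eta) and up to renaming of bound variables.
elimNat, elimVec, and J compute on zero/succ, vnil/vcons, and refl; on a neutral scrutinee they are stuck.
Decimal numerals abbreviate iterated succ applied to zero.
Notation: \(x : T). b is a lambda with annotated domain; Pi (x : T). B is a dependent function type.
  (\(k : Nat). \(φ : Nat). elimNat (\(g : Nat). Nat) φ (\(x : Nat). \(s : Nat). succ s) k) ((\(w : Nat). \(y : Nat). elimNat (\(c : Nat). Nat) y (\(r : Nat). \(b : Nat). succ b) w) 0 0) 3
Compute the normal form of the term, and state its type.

resulting normal form:
  3
type:
  Nat


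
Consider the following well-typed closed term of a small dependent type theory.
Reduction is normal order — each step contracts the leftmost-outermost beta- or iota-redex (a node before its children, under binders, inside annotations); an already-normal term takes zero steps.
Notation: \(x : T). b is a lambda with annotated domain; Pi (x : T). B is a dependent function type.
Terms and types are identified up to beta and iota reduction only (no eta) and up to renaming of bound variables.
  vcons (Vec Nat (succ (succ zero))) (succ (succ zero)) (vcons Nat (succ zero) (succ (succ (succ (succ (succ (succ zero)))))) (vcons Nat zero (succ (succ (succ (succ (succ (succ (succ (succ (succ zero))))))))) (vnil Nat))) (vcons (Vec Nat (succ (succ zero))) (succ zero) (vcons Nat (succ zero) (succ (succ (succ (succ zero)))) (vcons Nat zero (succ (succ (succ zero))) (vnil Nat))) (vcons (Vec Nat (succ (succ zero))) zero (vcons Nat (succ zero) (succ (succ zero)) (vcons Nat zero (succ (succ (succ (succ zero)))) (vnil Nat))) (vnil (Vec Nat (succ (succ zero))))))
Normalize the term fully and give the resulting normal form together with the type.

reduced normal form:
  vcons (Vec Nat (succ (succ zero))) (succ (succ zero)) (vcons Nat (succ zero) (succ (succ (succ (succ (succ (succ zero)))))) (vcons Nat zero (succ (succ (succ (succ (succ (succ (succ (succ (succ zero))))))))) (vnil Nat))) (vcons (Vec Nat (succ (succ zero))) (succ zero) (vcons Nat (succ zero) (succ (succ (succ (succ zero)))) (vcons Nat zero (succ (succ (succ zero))) (vnil Nat))) (vcons (Vec Nat (succ (succ zero))) zero (vcons Nat (succ zero) (succ (succ zero)) (vcons Nat zero (succ (succ (succ (succ zero)))) (vnil Nat))) (vnil (Vec Nat (succ (succ zero))))))
type:
  Vec (Vec Nat (succ (succ zero))) (succ (succ (succ zero)))
observation: the term is already in normal form.


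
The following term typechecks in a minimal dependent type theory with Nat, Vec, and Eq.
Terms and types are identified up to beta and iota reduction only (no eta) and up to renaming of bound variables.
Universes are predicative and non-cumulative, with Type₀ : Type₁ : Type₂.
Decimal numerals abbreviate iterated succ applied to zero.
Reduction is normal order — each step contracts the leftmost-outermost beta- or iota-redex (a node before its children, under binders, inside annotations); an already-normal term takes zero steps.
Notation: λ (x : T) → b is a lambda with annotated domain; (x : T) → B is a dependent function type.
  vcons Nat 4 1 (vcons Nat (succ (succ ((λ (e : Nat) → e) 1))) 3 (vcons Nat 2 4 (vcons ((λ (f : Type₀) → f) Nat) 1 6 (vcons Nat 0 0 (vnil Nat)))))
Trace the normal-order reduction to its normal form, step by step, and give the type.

reduction (normal order):
  vcons Nat 4 1 (vcons Nat (succ (succ ((λ (e : Nat) → e) 1))) 3 (vcons Nat 2 4 (vcons ((λ (f : Type₀) → f) Nat) 1 6 (vcons Nat 0 0 (vnil Nat)))))
  ~> vcons Nat 4 1 (vcons Nat 3 3 (vcons Nat 2 4 (vcons ((λ (e : Type₀) → e) Nat) 1 6 (vcons Nat 0 0 (vnil Nat)))))
  ~> vcons Nat 4 1 (vcons Nat 3 3 (vcons Nat 2 4 (vcons Nat 1 6 (vcons Nat 0 0 (vnil Nat)))))
the term's type:
  Vec Nat 5


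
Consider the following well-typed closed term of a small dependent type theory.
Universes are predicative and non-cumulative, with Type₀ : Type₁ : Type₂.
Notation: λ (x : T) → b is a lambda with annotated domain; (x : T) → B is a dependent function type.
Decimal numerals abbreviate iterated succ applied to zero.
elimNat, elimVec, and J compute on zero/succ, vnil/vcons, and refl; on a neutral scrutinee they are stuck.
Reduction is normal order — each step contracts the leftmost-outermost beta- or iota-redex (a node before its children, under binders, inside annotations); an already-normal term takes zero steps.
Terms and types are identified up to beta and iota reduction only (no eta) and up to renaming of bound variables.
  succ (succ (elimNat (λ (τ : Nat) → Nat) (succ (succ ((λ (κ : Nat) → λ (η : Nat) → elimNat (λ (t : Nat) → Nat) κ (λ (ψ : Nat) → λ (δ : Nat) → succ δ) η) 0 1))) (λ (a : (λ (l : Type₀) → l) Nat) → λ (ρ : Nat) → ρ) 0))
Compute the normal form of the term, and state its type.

resulting normal form:
  5
type:
  Nat
observation: normalization takes exactly 7 steps under the normal-order strategy.


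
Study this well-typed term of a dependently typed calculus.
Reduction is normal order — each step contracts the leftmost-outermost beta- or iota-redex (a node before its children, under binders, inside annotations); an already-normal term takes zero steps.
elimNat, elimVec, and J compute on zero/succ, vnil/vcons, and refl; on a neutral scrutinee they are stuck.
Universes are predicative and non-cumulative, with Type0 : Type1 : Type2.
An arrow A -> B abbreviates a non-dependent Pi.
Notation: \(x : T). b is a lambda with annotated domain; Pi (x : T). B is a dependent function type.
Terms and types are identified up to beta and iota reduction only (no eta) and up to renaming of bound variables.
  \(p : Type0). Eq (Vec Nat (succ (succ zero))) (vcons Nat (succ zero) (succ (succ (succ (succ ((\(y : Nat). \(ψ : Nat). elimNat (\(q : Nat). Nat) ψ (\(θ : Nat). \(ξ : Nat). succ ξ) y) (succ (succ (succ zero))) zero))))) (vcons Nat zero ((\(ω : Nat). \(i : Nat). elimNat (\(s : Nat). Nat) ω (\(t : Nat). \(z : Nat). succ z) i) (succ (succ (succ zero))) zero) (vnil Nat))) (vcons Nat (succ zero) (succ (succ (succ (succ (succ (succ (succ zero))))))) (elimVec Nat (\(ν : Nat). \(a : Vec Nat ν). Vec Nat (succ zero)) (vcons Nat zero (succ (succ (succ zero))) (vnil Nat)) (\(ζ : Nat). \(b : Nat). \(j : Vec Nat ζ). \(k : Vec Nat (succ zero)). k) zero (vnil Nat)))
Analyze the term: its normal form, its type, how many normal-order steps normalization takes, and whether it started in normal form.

normal form:
  \(p : Type0). Eq (Vec Nat (succ (succ zero))) (vcons Nat (succ zero) (succ (succ (succ (succ (succ (succ (succ zero))))))) (vcons Nat zero (succ (succ (succ zero))) (vnil Nat))) (vcons Nat (succ zero) (succ (succ (succ (succ (succ (succ (succ zero))))))) (vcons Nat zero (succ (succ (succ zero))) (vnil Nat)))
inferred type:
  Type0 -> Type0
steps to reach normal form (normal order): 16
already normal: no
first redex: a beta-redex


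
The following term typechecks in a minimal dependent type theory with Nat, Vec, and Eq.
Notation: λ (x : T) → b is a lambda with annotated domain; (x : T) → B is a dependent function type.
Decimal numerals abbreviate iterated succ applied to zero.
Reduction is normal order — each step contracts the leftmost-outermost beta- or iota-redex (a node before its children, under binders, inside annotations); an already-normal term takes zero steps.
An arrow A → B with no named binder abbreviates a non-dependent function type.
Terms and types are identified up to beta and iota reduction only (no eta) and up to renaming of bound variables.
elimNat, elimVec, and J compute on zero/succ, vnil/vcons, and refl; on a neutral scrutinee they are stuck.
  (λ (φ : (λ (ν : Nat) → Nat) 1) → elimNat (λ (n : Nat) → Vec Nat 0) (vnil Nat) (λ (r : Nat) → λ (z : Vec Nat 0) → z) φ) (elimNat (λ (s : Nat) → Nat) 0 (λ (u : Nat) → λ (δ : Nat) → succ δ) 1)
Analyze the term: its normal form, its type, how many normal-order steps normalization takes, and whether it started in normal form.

reduced normal form:
  vnil Nat
type:
  Vec Nat 0
normal-order step count: 9
already normal: no
first redex: a beta-redex


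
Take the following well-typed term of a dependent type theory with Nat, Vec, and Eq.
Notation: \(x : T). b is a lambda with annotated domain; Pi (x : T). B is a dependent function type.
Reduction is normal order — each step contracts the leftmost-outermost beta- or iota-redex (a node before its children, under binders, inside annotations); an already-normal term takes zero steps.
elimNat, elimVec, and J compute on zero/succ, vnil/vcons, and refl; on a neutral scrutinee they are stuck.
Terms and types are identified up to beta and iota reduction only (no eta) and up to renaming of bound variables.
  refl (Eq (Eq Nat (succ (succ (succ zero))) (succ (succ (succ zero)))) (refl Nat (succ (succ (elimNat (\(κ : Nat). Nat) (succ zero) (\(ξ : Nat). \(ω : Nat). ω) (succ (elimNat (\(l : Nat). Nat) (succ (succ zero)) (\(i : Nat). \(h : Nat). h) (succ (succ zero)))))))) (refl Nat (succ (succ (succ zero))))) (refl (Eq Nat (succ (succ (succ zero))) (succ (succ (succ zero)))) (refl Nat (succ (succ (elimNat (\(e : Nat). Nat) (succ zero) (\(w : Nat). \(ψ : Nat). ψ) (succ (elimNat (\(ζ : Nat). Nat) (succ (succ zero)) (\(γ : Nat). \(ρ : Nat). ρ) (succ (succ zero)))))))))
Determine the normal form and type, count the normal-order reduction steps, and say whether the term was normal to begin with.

resulting normal form:
  refl (Eq (Eq Nat (succ (succ (succ zero))) (succ (succ (succ zero)))) (refl Nat (succ (succ (succ zero)))) (refl Nat (succ (succ (succ zero))))) (refl (Eq Nat (succ (succ (succ zero))) (succ (succ (succ zero)))) (refl Nat (succ (succ (succ zero)))))
inferred type:
  Eq (Eq (Eq Nat (succ (succ (succ zero))) (succ (succ (succ zero)))) (refl Nat (succ (succ (succ zero)))) (refl Nat (succ (succ (succ zero))))) (refl (Eq Nat (succ (succ (succ zero))) (succ (succ (succ zero)))) (refl Nat (succ (succ (succ zero))))) (refl (Eq Nat (succ (succ (succ zero))) (succ (succ (succ zero)))) (refl Nat (succ (succ (succ zero)))))
normal-order step count: 34
started in normal form: no
first contracted redex: an elimNat iota-redex


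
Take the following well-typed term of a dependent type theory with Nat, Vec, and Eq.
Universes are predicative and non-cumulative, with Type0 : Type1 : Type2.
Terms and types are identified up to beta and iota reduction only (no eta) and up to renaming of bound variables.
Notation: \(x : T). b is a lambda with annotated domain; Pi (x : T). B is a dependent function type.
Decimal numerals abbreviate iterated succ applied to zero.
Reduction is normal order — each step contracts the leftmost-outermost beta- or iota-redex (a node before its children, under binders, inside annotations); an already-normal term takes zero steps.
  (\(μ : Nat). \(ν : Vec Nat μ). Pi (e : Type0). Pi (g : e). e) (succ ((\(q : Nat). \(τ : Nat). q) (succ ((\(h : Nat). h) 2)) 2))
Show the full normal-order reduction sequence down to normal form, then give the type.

normal-order reduction:
  (\(μ : Nat). \(ν : Vec Nat μ). Pi (e : Type0). Pi (g : e). e) (succ ((\(q : Nat). \(τ : Nat). q) (succ ((\(h : Nat). h) 2)) 2))
  ~> \(μ : Vec Nat (succ ((\(ν : Nat). \(e : Nat). ν) (succ ((\(g : Nat). g) 2)) 2))). Pi (q : Type0). Pi (τ : q). q
  ~> \(μ : Vec Nat (succ ((\(ν : Nat). succ ((\(e : Nat). e) 2)) 2))). Pi (g : Type0). Pi (q : g). g
  ~> \(μ : Vec Nat (succ (succ ((\(ν : Nat). ν) 2)))). Pi (e : Type0). Pi (g : e). e
  ~> \(μ : Vec Nat 4). Pi (ν : Type0). Pi (e : ν). ν
inferred type:
  Pi (μ : Vec Nat 4). Type1
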